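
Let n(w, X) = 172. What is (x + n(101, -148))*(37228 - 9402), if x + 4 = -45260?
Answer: -1254729992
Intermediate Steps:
x = -45264 (x = -4 - 45260 = -45264)
(x + n(101, -148))*(37228 - 9402) = (-45264 + 172)*(37228 - 9402) = -45092*27826 = -1254729992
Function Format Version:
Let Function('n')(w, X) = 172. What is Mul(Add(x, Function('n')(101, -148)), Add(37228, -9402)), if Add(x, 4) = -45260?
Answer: -1254729992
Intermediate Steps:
x = -45264 (x = Add(-4, -45260) = -45264)
Mul(Add(x, Function('n')(101, -148)), Add(37228, -9402)) = Mul(Add(-45264, 172), Add(37228, -9402)) = Mul(-45092, 27826) = -1254729992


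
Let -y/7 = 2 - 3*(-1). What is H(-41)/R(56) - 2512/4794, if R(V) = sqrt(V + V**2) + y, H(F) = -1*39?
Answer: -820351/673557 - 78*sqrt(798)/1967 ≈ -2.3381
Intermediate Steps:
y = -35 (y = -7*(2 - 3*(-1)) = -7*(2 + 3) = -7*5 = -35)
H(F) = -39
R(V) = -35 + sqrt(V + V**2) (R(V) = sqrt(V + V**2) - 35 = -35 + sqrt(V + V**2))
H(-41)/R(56) - 2512/4794 = -39/(-35 + sqrt(56*(1 + 56))) - 2512/4794 = -39/(-35 + sqrt(56*57)) - 2512*1/4794 = -39/(-35 + sqrt(3192)) - 1256/2397 = -39/(-35 + 2*sqrt(798)) - 1256/2397 = -1256/2397 - 39/(-35 + 2*sqrt(798))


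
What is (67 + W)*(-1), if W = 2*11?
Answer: -89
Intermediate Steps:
W = 22
(67 + W)*(-1) = (67 + 22)*(-1) = 89*(-1) = -89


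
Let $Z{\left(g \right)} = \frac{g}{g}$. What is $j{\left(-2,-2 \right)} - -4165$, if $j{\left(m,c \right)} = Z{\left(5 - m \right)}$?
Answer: $4166$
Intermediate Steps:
$Z{\left(g \right)} = 1$
$j{\left(m,c \right)} = 1$
$j{\left(-2,-2 \right)} - -4165 = 1 - -4165 = 1 + 4165 = 4166$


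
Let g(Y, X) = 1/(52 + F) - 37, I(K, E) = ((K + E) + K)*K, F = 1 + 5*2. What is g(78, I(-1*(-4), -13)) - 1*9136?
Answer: -577898/63 ≈ -9173.0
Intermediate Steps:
F = 11 (F = 1 + 10 = 11)
I(K, E) = K*(E + 2*K) (I(K, E) = ((E + K) + K)*K = (E + 2*K)*K = K*(E + 2*K))
g(Y, X) = -2330/63 (g(Y, X) = 1/(52 + 11) - 37 = 1/63 - 37 = -2330/63)
g(78, I(-1*(-4), -13)) - 1*9136 = -2330/63 - 1*9136 = -2330/63 - 9136 = -577898/63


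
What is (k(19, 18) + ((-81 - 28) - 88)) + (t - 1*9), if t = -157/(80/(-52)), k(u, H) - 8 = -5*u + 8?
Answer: -3659/20 ≈ -182.95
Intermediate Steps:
k(u, H) = 16 - 5*u (k(u, H) = 8 + (-5*u + 8) = 8 + (8 - 5*u) = 16 - 5*u)
t = 2041/20 (t = -157/(80*(-1/52)) = -157/(-20/13) = -157*(-13/20) = 2041/20 ≈ 102.05)
(k(19, 18) + ((-81 - 28) - 88)) + (t - 1*9) = ((16 - 5*19) + ((-81 - 28) - 88)) + (2041/20 - 1*9) = ((16 - 95) + (-109 - 88)) + (2041/20 - 9) = (-79 - 197) + 1861/20 = -276 + 1861/20 = -3659/20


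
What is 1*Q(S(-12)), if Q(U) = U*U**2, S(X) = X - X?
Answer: 0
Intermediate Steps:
S(X) = 0
Q(U) = U**3
1*Q(S(-12)) = 1*0**3 = 1*0 = 0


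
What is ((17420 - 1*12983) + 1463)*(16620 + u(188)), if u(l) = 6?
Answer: 98093400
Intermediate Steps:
((17420 - 1*12983) + 1463)*(16620 + u(188)) = ((17420 - 1*12983) + 1463)*(16620 + 6) = ((17420 - 12983) + 1463)*16626 = (4437 + 1463)*16626 = 5900*16626 = 98093400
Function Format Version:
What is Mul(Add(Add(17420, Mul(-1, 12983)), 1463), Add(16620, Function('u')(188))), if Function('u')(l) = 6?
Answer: 98093400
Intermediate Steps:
Mul(Add(Add(17420, Mul(-1, 12983)), 1463), Add(16620, Function('u')(188))) = Mul(Add(Add(17420, Mul(-1, 12983)), 1463), Add(16620, 6)) = Mul(Add(Add(17420, -12983), 1463), 16626) = Mul(Add(4437, 1463), 16626) = Mul(5900, 16626) = 98093400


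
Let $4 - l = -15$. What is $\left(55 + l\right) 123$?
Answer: $9102$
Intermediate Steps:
$l = 19$ ($l = 4 - -15 = 4 + 15 = 19$)
$\left(55 + l\right) 123 = \left(55 + 19\right) 123 = 74 \cdot 123 = 9102$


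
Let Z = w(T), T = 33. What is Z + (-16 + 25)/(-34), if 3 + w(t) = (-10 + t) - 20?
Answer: -9/34 ≈ -0.26471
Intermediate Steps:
w(t) = -33 + t (w(t) = -3 + ((-10 + t) - 20) = -3 + (-30 + t) = -33 + t)
Z = 0 (Z = -33 + 33 = 0)
Z + (-16 + 25)/(-34) = 0 + (-16 + 25)/(-34) = 0 + 9*(-1/34) = 0 - 9/34 = -9/34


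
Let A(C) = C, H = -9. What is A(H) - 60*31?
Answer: -1869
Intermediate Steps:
A(H) - 60*31 = -9 - 60*31 = -9 - 1860 = -1869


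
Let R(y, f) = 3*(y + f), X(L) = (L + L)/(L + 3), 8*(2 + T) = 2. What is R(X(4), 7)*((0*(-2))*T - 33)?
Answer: -5643/7 ≈ -806.14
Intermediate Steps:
T = -7/4 (T = -2 + (⅛)*2 = -2 + ¼ = -7/4 ≈ -1.7500)
X(L) = 2*L/(3 + L) (X(L) = (2*L)/(3 + L) = 2*L/(3 + L))
R(y, f) = 3*f + 3*y (R(y, f) = 3*(f + y) = 3*f + 3*y)
R(X(4), 7)*((0*(-2))*T - 33) = (3*7 + 3*(2*4/(3 + 4)))*((0*(-2))*(-7/4) - 33) = (21 + 3*(2*4/7))*(0*(-7/4) - 33) = (21 + 3*(2*4*(⅐)))*(0 - 33) = (21 + 3*(8/7))*(-33) = (21 + 24/7)*(-33) = (171/7)*(-33) = -5643/7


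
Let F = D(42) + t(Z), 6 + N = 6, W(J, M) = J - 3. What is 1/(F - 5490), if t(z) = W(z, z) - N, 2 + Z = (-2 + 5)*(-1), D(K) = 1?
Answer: -1/5497 ≈ -0.00018192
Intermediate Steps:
W(J, M) = -3 + J
N = 0 (N = -6 + 6 = 0)
Z = -5 (Z = -2 + (-2 + 5)*(-1) = -2 + 3*(-1) = -2 - 3 = -5)
t(z) = -3 + z (t(z) = (-3 + z) - 1*0 = (-3 + z) + 0 = -3 + z)
F = -7 (F = 1 + (-3 - 5) = 1 - 8 = -7)
1/(F - 5490) = 1/(-7 - 5490) = 1/(-5497) = -1/5497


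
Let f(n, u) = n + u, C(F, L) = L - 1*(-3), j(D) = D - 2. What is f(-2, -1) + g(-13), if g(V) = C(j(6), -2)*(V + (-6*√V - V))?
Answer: -3 - 6*I*√13 ≈ -3.0 - 21.633*I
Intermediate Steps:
j(D) = -2 + D
C(F, L) = 3 + L (C(F, L) = L + 3 = 3 + L)
g(V) = -6*√V (g(V) = (3 - 2)*(V + (-6*√V - V)) = 1*(V + (-V - 6*√V)) = 1*(-6*√V) = -6*√V)
f(-2, -1) + g(-13) = (-2 - 1) - 6*I*√13 = -3 - 6*I*√13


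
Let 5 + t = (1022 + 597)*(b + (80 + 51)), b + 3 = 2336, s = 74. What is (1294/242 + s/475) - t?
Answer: -229279585946/57475 ≈ -3.9892e+6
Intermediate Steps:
b = 2333 (b = -3 + 2336 = 2333)
t = 3989211 (t = -5 + (1022 + 597)*(2333 + (80 + 51)) = -5 + 1619*(2333 + 131) = -5 + 1619*2464 = -5 + 3989216 = 3989211)
(1294/242 + s/475) - t = (1294/242 + 74/475) - 1*3989211 = (1294*(1/242) + 74*(1/475)) - 3989211 = (647/121 + 74/475) - 3989211 = 316279/57475 - 3989211 = -229279585946/57475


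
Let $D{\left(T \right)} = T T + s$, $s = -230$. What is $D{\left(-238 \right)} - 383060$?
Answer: $-326646$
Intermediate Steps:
$D{\left(T \right)} = -230 + T^{2}$ ($D{\left(T \right)} = T T - 230 = T^{2} - 230 = -230 + T^{2}$)
$D{\left(-238 \right)} - 383060 = \left(-230 + \left(-238\right)^{2}\right) - 383060 = \left(-230 + 56644\right) - 383060 = 56414 - 383060 = -326646$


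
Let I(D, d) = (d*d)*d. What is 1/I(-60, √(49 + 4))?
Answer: √53/2809 ≈ 0.0025917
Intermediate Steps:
I(D, d) = d³ (I(D, d) = d²*d = d³)
1/I(-60, √(49 + 4)) = 1/((√(49 + 4))³) = 1/((√53)³) = 1/(53*√53) = √53/2809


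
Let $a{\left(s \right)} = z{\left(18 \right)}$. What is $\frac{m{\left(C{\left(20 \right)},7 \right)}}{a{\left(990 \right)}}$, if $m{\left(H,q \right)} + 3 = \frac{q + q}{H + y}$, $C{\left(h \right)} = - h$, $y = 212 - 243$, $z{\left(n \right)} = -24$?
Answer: $\frac{167}{1224} \approx 0.13644$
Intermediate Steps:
$y = -31$ ($y = 212 - 243 = -31$)
$a{\left(s \right)} = -24$
$m{\left(H,q \right)} = -3 + \frac{2 q}{-31 + H}$ ($m{\left(H,q \right)} = -3 + \frac{q + q}{H - 31} = -3 + \frac{2 q}{-31 + H}$)
$\frac{m{\left(C{\left(20 \right)},7 \right)}}{a{\left(990 \right)}} = \frac{\frac{1}{-31 - 20} \left(93 - 3 \left(\left(-1\right) 20\right) + 2 \cdot 7\right)}{-24} = \frac{93 - -60 + 14}{-31 - 20} \left(- \frac{1}{24}\right) = \frac{93 + 60 + 14}{-51} \left(- \frac{1}{24}\right) = \left(- \frac{1}{51}\right) 167 \left(- \frac{1}{24}\right) = \left(- \frac{167}{51}\right) \left(- \frac{1}{24}\right) = \frac{167}{1224}$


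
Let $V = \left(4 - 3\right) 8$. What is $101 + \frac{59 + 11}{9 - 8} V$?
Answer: $661$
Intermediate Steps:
$V = 8$ ($V = \left(4 - 3\right) 8 = 1 \cdot 8 = 8$)
$101 + \frac{59 + 11}{9 - 8} V = 101 + \frac{59 + 11}{9 - 8} \cdot 8 = 101 + \frac{70}{1} \cdot 8 = 101 + 70 \cdot 1 \cdot 8 = 101 + 70 \cdot 8 = 101 + 560 = 661$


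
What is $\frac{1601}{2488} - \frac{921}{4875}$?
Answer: $\frac{1837809}{4043000} \approx 0.45457$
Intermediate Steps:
$\frac{1601}{2488} - \frac{921}{4875} = 1601 \cdot \frac{1}{2488} - \frac{307}{1625} = \frac{1601}{2488} - \frac{307}{1625} = \frac{1837809}{4043000}$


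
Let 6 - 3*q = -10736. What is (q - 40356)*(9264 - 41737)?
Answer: 3582616198/3 ≈ 1.1942e+9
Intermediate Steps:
q = 10742/3 (q = 2 - ⅓*(-10736) = 2 + 10736/3 = 10742/3 ≈ 3580.7)
(q - 40356)*(9264 - 41737) = (10742/3 - 40356)*(9264 - 41737) = -110326/3*(-32473) = 3582616198/3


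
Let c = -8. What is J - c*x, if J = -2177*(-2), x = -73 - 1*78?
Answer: 3146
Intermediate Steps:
x = -151 (x = -73 - 78 = -151)
J = 4354
J - c*x = 4354 - (-8)*(-151) = 4354 - 1*1208 = 4354 - 1208 = 3146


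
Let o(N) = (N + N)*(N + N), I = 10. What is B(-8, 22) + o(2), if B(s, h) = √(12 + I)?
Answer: 16 + √22 ≈ 20.690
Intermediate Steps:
B(s, h) = √22 (B(s, h) = √(12 + 10) = √22)
o(N) = 4*N² (o(N) = (2*N)*(2*N) = 4*N²)
B(-8, 22) + o(2) = √22 + 4*2² = √22 + 4*4 = √22 + 16 = 16 + √22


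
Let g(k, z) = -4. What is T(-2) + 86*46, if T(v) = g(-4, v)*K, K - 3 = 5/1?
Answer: 3924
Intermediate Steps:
K = 8 (K = 3 + 5/1 = 3 + 5*1 = 3 + 5 = 8)
T(v) = -32 (T(v) = -4*8 = -32)
T(-2) + 86*46 = -32 + 86*46 = -32 + 3956 = 3924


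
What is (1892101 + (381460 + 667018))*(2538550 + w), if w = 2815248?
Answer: 15743265969042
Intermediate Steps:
(1892101 + (381460 + 667018))*(2538550 + w) = (1892101 + (381460 + 667018))*(2538550 + 2815248) = (1892101 + 1048478)*5353798 = 2940579*5353798 = 15743265969042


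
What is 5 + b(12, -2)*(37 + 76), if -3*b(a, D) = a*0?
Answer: 5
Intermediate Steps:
b(a, D) = 0 (b(a, D) = -a*0/3 = -⅓*0 = 0)
5 + b(12, -2)*(37 + 76) = 5 + 0*(37 + 76) = 5 + 0*113 = 5 + 0 = 5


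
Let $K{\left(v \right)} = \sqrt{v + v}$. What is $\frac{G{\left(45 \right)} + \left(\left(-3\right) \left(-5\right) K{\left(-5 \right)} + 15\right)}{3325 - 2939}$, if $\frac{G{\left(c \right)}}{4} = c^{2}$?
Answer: $\frac{8115}{386} + \frac{15 i \sqrt{10}}{386} \approx 21.023 + 0.12289 i$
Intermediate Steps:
$G{\left(c \right)} = 4 c^{2}$
$K{\left(v \right)} = \sqrt{2} \sqrt{v}$ ($K{\left(v \right)} = \sqrt{2 v} = \sqrt{2} \sqrt{v}$)
$\frac{G{\left(45 \right)} + \left(\left(-3\right) \left(-5\right) K{\left(-5 \right)} + 15\right)}{3325 - 2939} = \frac{4 \cdot 45^{2} + \left(\left(-3\right) \left(-5\right) \sqrt{2} \sqrt{-5} + 15\right)}{3325 - 2939} = \frac{4 \cdot 2025 + \left(15 \sqrt{2} i \sqrt{5} + 15\right)}{386} = \left(8100 + \left(15 i \sqrt{10} + 15\right)\right) \frac{1}{386} = \left(8100 + \left(15 + 15 i \sqrt{10}\right)\right) \frac{1}{386} = \left(8115 + 15 i \sqrt{10}\right) \frac{1}{386} = \frac{8115}{386} + \frac{15 i \sqrt{10}}{386}$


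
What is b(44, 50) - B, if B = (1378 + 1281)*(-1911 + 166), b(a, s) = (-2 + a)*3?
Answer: 4640081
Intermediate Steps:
b(a, s) = -6 + 3*a
B = -4639955 (B = 2659*(-1745) = -4639955)
b(44, 50) - B = (-6 + 3*44) - 1*(-4639955) = (-6 + 132) + 4639955 = 126 + 4639955 = 4640081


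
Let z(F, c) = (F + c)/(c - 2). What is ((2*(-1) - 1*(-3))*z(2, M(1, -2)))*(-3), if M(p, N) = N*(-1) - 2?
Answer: 3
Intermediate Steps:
M(p, N) = -2 - N (M(p, N) = -N - 2 = -2 - N)
z(F, c) = (F + c)/(-2 + c)
((2*(-1) - 1*(-3))*z(2, M(1, -2)))*(-3) = ((2*(-1) - 1*(-3))*((2 + (-2 - 1*(-2)))/(-2 + (-2 - 1*(-2)))))*(-3) = ((-2 + 3)*((2 + (-2 + 2))/(-2 + (-2 + 2))))*(-3) = (1*((2 + 0)/(-2 + 0)))*(-3) = (1*(2/(-2)))*(-3) = (1*(-1/2*2))*(-3) = (1*(-1))*(-3) = -1*(-3) = 3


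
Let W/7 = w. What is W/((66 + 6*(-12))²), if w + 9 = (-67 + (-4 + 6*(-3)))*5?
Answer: -1589/18 ≈ -88.278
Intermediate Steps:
w = -454 (w = -9 + (-67 + (-4 + 6*(-3)))*5 = -9 + (-67 + (-4 - 18))*5 = -9 + (-67 - 22)*5 = -9 - 89*5 = -9 - 445 = -454)
W = -3178 (W = 7*(-454) = -3178)
W/((66 + 6*(-12))²) = -3178/(66 + 6*(-12))² = -3178/(66 - 72)² = -3178/((-6)²) = -3178/36 = -3178*1/36 = -1589/18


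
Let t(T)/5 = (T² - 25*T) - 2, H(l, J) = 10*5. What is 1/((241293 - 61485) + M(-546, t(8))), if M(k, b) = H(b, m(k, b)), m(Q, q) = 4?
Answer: 1/179858 ≈ 5.5599e-6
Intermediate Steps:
H(l, J) = 50
t(T) = -10 - 125*T + 5*T² (t(T) = 5*((T² - 25*T) - 2) = 5*(-2 + T² - 25*T) = -10 - 125*T + 5*T²)
M(k, b) = 50
1/((241293 - 61485) + M(-546, t(8))) = 1/((241293 - 61485) + 50) = 1/(179808 + 50) = 1/179858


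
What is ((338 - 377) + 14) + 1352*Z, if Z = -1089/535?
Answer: -1485703/535 ≈ -2777.0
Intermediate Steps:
Z = -1089/535 (Z = -1089*1/535 = -1089/535 ≈ -2.0355)
((338 - 377) + 14) + 1352*Z = ((338 - 377) + 14) + 1352*(-1089/535) = (-39 + 14) - 1472328/535 = -25 - 1472328/535 = -1485703/535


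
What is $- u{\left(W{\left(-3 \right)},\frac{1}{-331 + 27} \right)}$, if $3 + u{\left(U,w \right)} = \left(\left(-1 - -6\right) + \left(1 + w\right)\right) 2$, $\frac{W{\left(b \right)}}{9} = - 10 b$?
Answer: $- \frac{1367}{152} \approx -8.9934$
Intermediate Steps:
$W{\left(b \right)} = - 90 b$ ($W{\left(b \right)} = 9 \left(- 10 b\right) = - 90 b$)
$u{\left(U,w \right)} = 9 + 2 w$ ($u{\left(U,w \right)} = -3 + \left(\left(-1 - -6\right) + \left(1 + w\right)\right) 2 = -3 + \left(\left(-1 + 6\right) + \left(1 + w\right)\right) 2 = -3 + \left(5 + \left(1 + w\right)\right) 2 = -3 + \left(6 + w\right) 2 = -3 + \left(12 + 2 w\right) = 9 + 2 w$)
$- u{\left(W{\left(-3 \right)},\frac{1}{-331 + 27} \right)} = - (9 + \frac{2}{-331 + 27}) = - (9 + \frac{2}{-304}) = - (9 + 2 \left(- \frac{1}{304}\right)) = - (9 - \frac{1}{152}) = \left(-1\right) \frac{1367}{152} = - \frac{1367}{152}$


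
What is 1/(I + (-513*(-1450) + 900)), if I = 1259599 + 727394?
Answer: 1/2731743 ≈ 3.6607e-7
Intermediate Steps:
I = 1986993
1/(I + (-513*(-1450) + 900)) = 1/(1986993 + (-513*(-1450) + 900)) = 1/(1986993 + (743850 + 900)) = 1/(1986993 + 744750) = 1/2731743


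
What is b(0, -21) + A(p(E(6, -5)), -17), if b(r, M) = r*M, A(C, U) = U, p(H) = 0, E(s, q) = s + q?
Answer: -17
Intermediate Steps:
E(s, q) = q + s
b(r, M) = M*r
b(0, -21) + A(p(E(6, -5)), -17) = -21*0 - 17 = 0 - 17 = -17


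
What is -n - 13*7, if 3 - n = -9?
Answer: -103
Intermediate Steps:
n = 12 (n = 3 - 1*(-9) = 3 + 9 = 12)
-n - 13*7 = -1*12 - 13*7 = -12 - 91 = -103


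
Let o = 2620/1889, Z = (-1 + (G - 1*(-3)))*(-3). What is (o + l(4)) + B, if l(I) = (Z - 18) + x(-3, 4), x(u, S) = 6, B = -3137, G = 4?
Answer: -5979843/1889 ≈ -3165.6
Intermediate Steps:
Z = -18 (Z = (-1 + (4 - 1*(-3)))*(-3) = (-1 + (4 + 3))*(-3) = (-1 + 7)*(-3) = 6*(-3) = -18)
o = 2620/1889 (o = 2620*(1/1889) = 2620/1889 ≈ 1.3870)
l(I) = -30 (l(I) = (-18 - 18) + 6 = -36 + 6 = -30)
(o + l(4)) + B = (2620/1889 - 30) - 3137 = -54050/1889 - 3137 = -5979843/1889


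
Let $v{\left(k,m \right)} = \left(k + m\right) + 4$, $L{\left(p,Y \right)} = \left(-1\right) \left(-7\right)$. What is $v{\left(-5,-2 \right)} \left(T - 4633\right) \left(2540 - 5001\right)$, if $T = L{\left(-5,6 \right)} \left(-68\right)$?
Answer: $-37719747$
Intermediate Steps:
$L{\left(p,Y \right)} = 7$
$v{\left(k,m \right)} = 4 + k + m$
$T = -476$ ($T = 7 \left(-68\right) = -476$)
$v{\left(-5,-2 \right)} \left(T - 4633\right) \left(2540 - 5001\right) = \left(4 - 5 - 2\right) \left(-476 - 4633\right) \left(2540 - 5001\right) = - 3 \left(\left(-5109\right) \left(-2461\right)\right) = \left(-3\right) 12573249 = -37719747$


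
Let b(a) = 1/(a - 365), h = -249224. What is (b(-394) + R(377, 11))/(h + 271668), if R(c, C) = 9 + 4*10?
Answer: 18595/8517498 ≈ 0.0021832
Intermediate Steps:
R(c, C) = 49 (R(c, C) = 9 + 40 = 49)
b(a) = 1/(-365 + a)
(b(-394) + R(377, 11))/(h + 271668) = (1/(-365 - 394) + 49)/(-249224 + 271668) = (1/(-759) + 49)/22444 = (-1/759 + 49)*(1/22444) = (37190/759)*(1/22444) = 18595/8517498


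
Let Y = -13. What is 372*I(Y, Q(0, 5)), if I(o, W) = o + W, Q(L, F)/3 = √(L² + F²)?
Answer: 744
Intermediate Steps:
Q(L, F) = 3*√(F² + L²) (Q(L, F) = 3*√(L² + F²) = 3*√(F² + L²))
I(o, W) = W + o
372*I(Y, Q(0, 5)) = 372*(3*√(5² + 0²) - 13) = 372*(3*√(25 + 0) - 13) = 372*(3*√25 - 13) = 372*(3*5 - 13) = 372*(15 - 13) = 372*2 = 744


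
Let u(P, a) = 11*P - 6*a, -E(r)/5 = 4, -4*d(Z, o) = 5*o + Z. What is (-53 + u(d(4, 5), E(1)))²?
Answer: 2601/16 ≈ 162.56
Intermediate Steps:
d(Z, o) = -5*o/4 - Z/4 (d(Z, o) = -(5*o + Z)/4 = -(Z + 5*o)/4 = -5*o/4 - Z/4)
E(r) = -20 (E(r) = -5*4 = -20)
u(P, a) = -6*a + 11*P
(-53 + u(d(4, 5), E(1)))² = (-53 + (-6*(-20) + 11*(-5/4*5 - ¼*4)))² = (-53 + (120 + 11*(-25/4 - 1)))² = (-53 + (120 + 11*(-29/4)))² = (-53 + (120 - 319/4))² = (-53 + 161/4)² = (-51/4)² = 2601/16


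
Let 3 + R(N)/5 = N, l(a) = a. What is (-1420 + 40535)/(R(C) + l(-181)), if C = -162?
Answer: -39115/1006 ≈ -38.882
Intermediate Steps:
R(N) = -15 + 5*N
(-1420 + 40535)/(R(C) + l(-181)) = (-1420 + 40535)/((-15 + 5*(-162)) - 181) = 39115/((-15 - 810) - 181) = 39115/(-825 - 181) = 39115/(-1006) = 39115*(-1/1006) = -39115/1006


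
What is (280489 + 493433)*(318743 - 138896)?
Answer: 139187549934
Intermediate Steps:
(280489 + 493433)*(318743 - 138896) = 773922*179847 = 139187549934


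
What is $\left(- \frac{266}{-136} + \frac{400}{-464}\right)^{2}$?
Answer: $\frac{4652649}{3888784} \approx 1.1964$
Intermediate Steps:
$\left(- \frac{266}{-136} + \frac{400}{-464}\right)^{2} = \left(\left(-266\right) \left(- \frac{1}{136}\right) + 400 \left(- \frac{1}{464}\right)\right)^{2} = \left(\frac{133}{68} - \frac{25}{29}\right)^{2} = \left(\frac{2157}{1972}\right)^{2} = \frac{4652649}{3888784}$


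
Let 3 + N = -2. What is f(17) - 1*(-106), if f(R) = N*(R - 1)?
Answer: 26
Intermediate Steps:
N = -5 (N = -3 - 2 = -5)
f(R) = 5 - 5*R (f(R) = -5*(R - 1) = -5*(-1 + R) = 5 - 5*R)
f(17) - 1*(-106) = (5 - 5*17) - 1*(-106) = (5 - 85) + 106 = -80 + 106 = 26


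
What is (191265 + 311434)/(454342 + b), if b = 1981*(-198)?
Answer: 502699/62104 ≈ 8.0945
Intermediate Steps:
b = -392238
(191265 + 311434)/(454342 + b) = (191265 + 311434)/(454342 - 392238) = 502699/62104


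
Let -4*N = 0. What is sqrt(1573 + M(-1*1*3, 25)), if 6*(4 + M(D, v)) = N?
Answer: sqrt(1569) ≈ 39.611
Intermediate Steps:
N = 0 (N = -1/4*0 = 0)
M(D, v) = -4 (M(D, v) = -4 + (1/6)*0 = -4 + 0 = -4)
sqrt(1573 + M(-1*1*3, 25)) = sqrt(1573 - 4) = sqrt(1569)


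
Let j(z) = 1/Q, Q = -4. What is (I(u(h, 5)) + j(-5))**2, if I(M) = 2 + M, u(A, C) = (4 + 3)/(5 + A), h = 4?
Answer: 8281/1296 ≈ 6.3897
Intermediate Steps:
j(z) = -1/4 (j(z) = 1/(-4) = -1/4)
u(A, C) = 7/(5 + A)
(I(u(h, 5)) + j(-5))**2 = ((2 + 7/(5 + 4)) - 1/4)**2 = ((2 + 7/9) - 1/4)**2 = (25/9 - 1/4)**2 = (91/36)**2 = 8281/1296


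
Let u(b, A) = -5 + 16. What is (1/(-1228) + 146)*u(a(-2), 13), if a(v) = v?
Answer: 1972157/1228 ≈ 1606.0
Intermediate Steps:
u(b, A) = 11
(1/(-1228) + 146)*u(a(-2), 13) = (1/(-1228) + 146)*11 = (-1/1228 + 146)*11 = (179287/1228)*11 = 1972157/1228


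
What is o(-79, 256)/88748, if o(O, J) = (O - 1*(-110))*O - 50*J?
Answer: -15249/88748 ≈ -0.17182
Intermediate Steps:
o(O, J) = -50*J + O*(110 + O) (o(O, J) = (O + 110)*O - 50*J = (110 + O)*O - 50*J = O*(110 + O) - 50*J = -50*J + O*(110 + O))
o(-79, 256)/88748 = ((-79)² - 50*256 + 110*(-79))/88748 = (6241 - 12800 - 8690)*(1/88748) = -15249*1/88748 = -15249/88748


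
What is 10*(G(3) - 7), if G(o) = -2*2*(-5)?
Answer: 130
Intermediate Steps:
G(o) = 20 (G(o) = -4*(-5) = 20)
10*(G(3) - 7) = 10*(20 - 7) = 10*13 = 130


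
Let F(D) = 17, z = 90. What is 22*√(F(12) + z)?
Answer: 22*√107 ≈ 227.57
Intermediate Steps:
22*√(F(12) + z) = 22*√(17 + 90) = 22*√107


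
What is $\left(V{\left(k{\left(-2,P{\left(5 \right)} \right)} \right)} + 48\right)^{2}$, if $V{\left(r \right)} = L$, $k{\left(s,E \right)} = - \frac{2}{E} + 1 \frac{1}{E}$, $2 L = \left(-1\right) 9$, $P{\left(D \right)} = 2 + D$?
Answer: $\frac{7569}{4} \approx 1892.3$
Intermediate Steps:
$L = - \frac{9}{2}$ ($L = \frac{\left(-1\right) 9}{2} = \frac{1}{2} \left(-9\right) = - \frac{9}{2} \approx -4.5$)
$k{\left(s,E \right)} = - \frac{1}{E}$ ($k{\left(s,E \right)} = - \frac{2}{E} + \frac{1}{E} = - \frac{1}{E}$)
$V{\left(r \right)} = - \frac{9}{2}$
$\left(V{\left(k{\left(-2,P{\left(5 \right)} \right)} \right)} + 48\right)^{2} = \left(- \frac{9}{2} + 48\right)^{2} = \left(\frac{87}{2}\right)^{2} = \frac{7569}{4}$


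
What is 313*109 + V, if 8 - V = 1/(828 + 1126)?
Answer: 66680249/1954 ≈ 34125.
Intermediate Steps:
V = 15631/1954 (V = 8 - 1/(828 + 1126) = 8 - 1/1954 = 15631/1954 ≈ 7.9995)
313*109 + V = 313*109 + 15631/1954 = 34117 + 15631/1954 = 66680249/1954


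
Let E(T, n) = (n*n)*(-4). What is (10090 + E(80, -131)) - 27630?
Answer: -86184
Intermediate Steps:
E(T, n) = -4*n² (E(T, n) = n²*(-4) = -4*n²)
(10090 + E(80, -131)) - 27630 = (10090 - 4*(-131)²) - 27630 = (10090 - 4*17161) - 27630 = (10090 - 68644) - 27630 = -58554 - 27630 = -86184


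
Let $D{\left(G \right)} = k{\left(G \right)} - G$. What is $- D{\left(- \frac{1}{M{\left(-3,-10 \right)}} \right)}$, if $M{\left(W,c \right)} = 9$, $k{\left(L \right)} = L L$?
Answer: $- \frac{10}{81} \approx -0.12346$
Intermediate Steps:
$k{\left(L \right)} = L^{2}$
$D{\left(G \right)} = G^{2} - G$
$- D{\left(- \frac{1}{M{\left(-3,-10 \right)}} \right)} = - - \frac{1}{9} \left(-1 - \frac{1}{9}\right) = - \left(-1\right) \frac{1}{9} \left(-1 - \frac{1}{9}\right) = - \frac{\left(-1\right) \left(-1 - \frac{1}{9}\right)}{9} = - \frac{\left(-1\right) \left(-10\right)}{9 \cdot 9} = \left(-1\right) \frac{10}{81} = - \frac{10}{81}$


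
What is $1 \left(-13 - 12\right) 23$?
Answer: $-575$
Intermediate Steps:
$1 \left(-13 - 12\right) 23 = 1 \left(-25\right) 23 = \left(-25\right) 23 = -575$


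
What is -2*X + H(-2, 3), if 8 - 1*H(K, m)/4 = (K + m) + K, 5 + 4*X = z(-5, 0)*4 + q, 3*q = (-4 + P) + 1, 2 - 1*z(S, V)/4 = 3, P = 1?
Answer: 281/6 ≈ 46.833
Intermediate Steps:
z(S, V) = -4 (z(S, V) = 8 - 4*3 = 8 - 12 = -4)
q = -2/3 (q = ((-4 + 1) + 1)/3 = (-3 + 1)/3 = (1/3)*(-2) = -2/3 ≈ -0.66667)
X = -65/12 (X = -5/4 + (-4*4 - 2/3)/4 = -5/4 + (-16 - 2/3)/4 = -5/4 + (1/4)*(-50/3) = -5/4 - 25/6 = -65/12 ≈ -5.4167)
H(K, m) = 32 - 8*K - 4*m (H(K, m) = 32 - 4*((K + m) + K) = 32 - 4*(m + 2*K) = 32 + (-8*K - 4*m) = 32 - 8*K - 4*m)
-2*X + H(-2, 3) = -2*(-65/12) + (32 - 8*(-2) - 4*3) = 65/6 + (32 + 16 - 12) = 65/6 + 36 = 281/6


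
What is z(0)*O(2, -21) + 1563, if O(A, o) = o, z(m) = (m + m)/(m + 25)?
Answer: 1563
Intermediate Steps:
z(m) = 2*m/(25 + m) (z(m) = (2*m)/(25 + m) = 2*m/(25 + m))
z(0)*O(2, -21) + 1563 = (2*0/(25 + 0))*(-21) + 1563 = (2*0/25)*(-21) + 1563 = (2*0*(1/25))*(-21) + 1563 = 0*(-21) + 1563 = 0 + 1563 = 1563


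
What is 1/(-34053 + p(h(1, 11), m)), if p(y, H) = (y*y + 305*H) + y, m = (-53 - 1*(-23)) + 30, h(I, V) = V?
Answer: -1/33921 ≈ -2.9480e-5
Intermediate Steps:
m = 0 (m = (-53 + 23) + 30 = -30 + 30 = 0)
p(y, H) = y + y**2 + 305*H (p(y, H) = (y**2 + 305*H) + y = y + y**2 + 305*H)
1/(-34053 + p(h(1, 11), m)) = 1/(-34053 + (11 + 11**2 + 305*0)) = 1/(-34053 + (11 + 121 + 0)) = 1/(-34053 + 132) = 1/(-33921) = -1/33921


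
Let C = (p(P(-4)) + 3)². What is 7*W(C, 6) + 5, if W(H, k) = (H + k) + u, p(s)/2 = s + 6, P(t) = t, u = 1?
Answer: 397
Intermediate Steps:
p(s) = 12 + 2*s (p(s) = 2*(s + 6) = 2*(6 + s) = 12 + 2*s)
C = 49 (C = ((12 + 2*(-4)) + 3)² = ((12 - 8) + 3)² = (4 + 3)² = 7² = 49)
W(H, k) = 1 + H + k (W(H, k) = (H + k) + 1 = 1 + H + k)
7*W(C, 6) + 5 = 7*(1 + 49 + 6) + 5 = 7*56 + 5 = 392 + 5 = 397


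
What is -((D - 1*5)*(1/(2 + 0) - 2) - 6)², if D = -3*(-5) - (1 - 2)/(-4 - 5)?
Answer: -15625/36 ≈ -434.03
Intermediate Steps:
D = 134/9 (D = 15 - (-1)/(-9) = 15 - (-1)*(-1)/9 = 15 - 1*⅑ = 15 - ⅑ = 134/9 ≈ 14.889)
-((D - 1*5)*(1/(2 + 0) - 2) - 6)² = -((134/9 - 1*5)*(1/(2 + 0) - 2) - 6)² = -((134/9 - 5)*(1/2 - 2) - 6)² = -(89*(½ - 2)/9 - 6)² = -((89/9)*(-3/2) - 6)² = -(-89/6 - 6)² = -(-125/6)² = -1*15625/36 = -15625/36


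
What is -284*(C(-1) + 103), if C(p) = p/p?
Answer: -29536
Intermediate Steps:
C(p) = 1
-284*(C(-1) + 103) = -284*(1 + 103) = -284*104 = -29536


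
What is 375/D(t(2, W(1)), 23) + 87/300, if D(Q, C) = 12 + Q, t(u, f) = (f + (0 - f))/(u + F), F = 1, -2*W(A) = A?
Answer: 1577/50 ≈ 31.540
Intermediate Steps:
W(A) = -A/2
t(u, f) = 0 (t(u, f) = (f + (0 - f))/(u + 1) = (f - f)/(1 + u) = 0/(1 + u) = 0)
375/D(t(2, W(1)), 23) + 87/300 = 375/(12 + 0) + 87/300 = 375/12 + 87*(1/300) = 375*(1/12) + 29/100 = 125/4 + 29/100 = 1577/50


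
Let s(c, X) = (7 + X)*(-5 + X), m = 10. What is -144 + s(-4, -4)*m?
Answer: -414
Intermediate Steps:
s(c, X) = (-5 + X)*(7 + X)
-144 + s(-4, -4)*m = -144 + (-35 + (-4)² + 2*(-4))*10 = -144 + (-35 + 16 - 8)*10 = -144 - 27*10 = -144 - 270 = -414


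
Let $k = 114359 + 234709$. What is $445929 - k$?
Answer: $96861$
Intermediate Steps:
$k = 349068$
$445929 - k = 445929 - 349068 = 96861$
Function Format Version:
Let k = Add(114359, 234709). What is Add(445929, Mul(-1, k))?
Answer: 96861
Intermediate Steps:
k = 349068
Add(445929, Mul(-1, k)) = Add(445929, Mul(-1, 349068)) = Add(445929, -349068) = 96861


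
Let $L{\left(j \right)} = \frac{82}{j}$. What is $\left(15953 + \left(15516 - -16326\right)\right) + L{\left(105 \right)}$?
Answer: $\frac{5018557}{105} \approx 47796.0$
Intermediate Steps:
$\left(15953 + \left(15516 - -16326\right)\right) + L{\left(105 \right)} = \left(15953 + \left(15516 - -16326\right)\right) + \frac{82}{105} = \left(15953 + \left(15516 + 16326\right)\right) + 82 \cdot \frac{1}{105} = \left(15953 + 31842\right) + \frac{82}{105} = 47795 + \frac{82}{105} = \frac{5018557}{105}$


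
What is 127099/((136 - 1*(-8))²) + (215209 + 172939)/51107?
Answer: 14544285521/1059754752 ≈ 13.724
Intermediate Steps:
127099/((136 - 1*(-8))²) + (215209 + 172939)/51107 = 127099/((136 + 8)²) + 388148*(1/51107) = 127099/(144²) + 388148/51107 = 127099/20736 + 388148/51107 = 14544285521/1059754752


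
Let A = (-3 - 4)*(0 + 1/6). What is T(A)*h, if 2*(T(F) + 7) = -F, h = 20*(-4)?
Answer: 1540/3 ≈ 513.33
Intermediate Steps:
A = -7/6 (A = -7*(0 + 1*(⅙)) = -7*(0 + ⅙) = -7*⅙ = -7/6 ≈ -1.1667)
h = -80
T(F) = -7 - F/2 (T(F) = -7 + (-F)/2 = -7 - F/2)
T(A)*h = (-7 - ½*(-7/6))*(-80) = (-7 + 7/12)*(-80) = -77/12*(-80) = 1540/3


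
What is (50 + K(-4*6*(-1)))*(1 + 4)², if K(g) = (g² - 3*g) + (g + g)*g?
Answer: 42650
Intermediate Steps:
K(g) = -3*g + 3*g² (K(g) = (g² - 3*g) + (2*g)*g = (g² - 3*g) + 2*g² = -3*g + 3*g²)
(50 + K(-4*6*(-1)))*(1 + 4)² = (50 + 3*(-4*6*(-1))*(-1 - 4*6*(-1)))*(1 + 4)² = (50 + 3*(-24*(-1))*(-1 - 24*(-1)))*5² = (50 + 3*24*(-1 + 24))*25 = (50 + 3*24*23)*25 = (50 + 1656)*25 = 1706*25 = 42650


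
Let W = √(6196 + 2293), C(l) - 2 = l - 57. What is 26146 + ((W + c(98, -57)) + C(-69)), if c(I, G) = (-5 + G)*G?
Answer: 29556 + √8489 ≈ 29648.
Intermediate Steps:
c(I, G) = G*(-5 + G)
C(l) = -55 + l (C(l) = 2 + (l - 57) = 2 + (-57 + l) = -55 + l)
W = √8489 ≈ 92.136
26146 + ((W + c(98, -57)) + C(-69)) = 26146 + ((√8489 - 57*(-5 - 57)) + (-55 - 69)) = 26146 + ((√8489 - 57*(-62)) - 124) = 26146 + ((√8489 + 3534) - 124) = 26146 + ((3534 + √8489) - 124) = 26146 + (3410 + √8489) = 29556 + √8489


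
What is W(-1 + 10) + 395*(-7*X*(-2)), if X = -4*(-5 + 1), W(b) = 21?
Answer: 88501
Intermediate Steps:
X = 16 (X = -4*(-4) = 16)
W(-1 + 10) + 395*(-7*X*(-2)) = 21 + 395*(-7*16*(-2)) = 21 + 395*(-112*(-2)) = 21 + 395*224 = 21 + 88480 = 88501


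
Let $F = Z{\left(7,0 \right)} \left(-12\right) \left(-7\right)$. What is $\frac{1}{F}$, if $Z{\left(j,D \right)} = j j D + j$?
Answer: $\frac{1}{588} \approx 0.0017007$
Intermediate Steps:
$Z{\left(j,D \right)} = j + D j^{2}$ ($Z{\left(j,D \right)} = j^{2} D + j = D j^{2} + j = j + D j^{2}$)
$F = 588$ ($F = 7 \left(1 + 0 \cdot 7\right) \left(-12\right) \left(-7\right) = 7 \left(1 + 0\right) \left(-12\right) \left(-7\right) = 7 \cdot 1 \left(-12\right) \left(-7\right) = 7 \left(-12\right) \left(-7\right) = \left(-84\right) \left(-7\right) = 588$)
$\frac{1}{F} = \frac{1}{588}$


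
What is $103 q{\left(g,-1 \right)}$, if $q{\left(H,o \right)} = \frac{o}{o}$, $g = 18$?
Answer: $103$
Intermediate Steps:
$q{\left(H,o \right)} = 1$
$103 q{\left(g,-1 \right)} = 103 \cdot 1 = 103$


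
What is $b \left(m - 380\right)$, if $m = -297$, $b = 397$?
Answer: $-268769$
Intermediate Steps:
$b \left(m - 380\right) = 397 \left(-297 - 380\right) = 397 \left(-677\right) = -268769$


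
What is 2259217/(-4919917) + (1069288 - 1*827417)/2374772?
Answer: -219744212043/614930585996 ≈ -0.35735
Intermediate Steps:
2259217/(-4919917) + (1069288 - 1*827417)/2374772 = 2259217*(-1/4919917) + (1069288 - 827417)*(1/2374772) = -2259217/4919917 + 241871*(1/2374772) = -2259217/4919917 + 241871/2374772 = -219744212043/614930585996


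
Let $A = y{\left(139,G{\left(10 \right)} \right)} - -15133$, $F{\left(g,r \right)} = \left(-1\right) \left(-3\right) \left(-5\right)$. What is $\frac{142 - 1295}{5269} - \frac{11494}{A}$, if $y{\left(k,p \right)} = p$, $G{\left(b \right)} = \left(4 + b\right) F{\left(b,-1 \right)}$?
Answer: $- \frac{77768105}{78629287} \approx -0.98905$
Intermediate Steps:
$F{\left(g,r \right)} = -15$ ($F{\left(g,r \right)} = 3 \left(-5\right) = -15$)
$G{\left(b \right)} = -60 - 15 b$ ($G{\left(b \right)} = \left(4 + b\right) \left(-15\right) = -60 - 15 b$)
$A = 14923$ ($A = \left(-60 - 150\right) - -15133 = \left(-60 - 150\right) + 15133 = -210 + 15133 = 14923$)
$\frac{142 - 1295}{5269} - \frac{11494}{A} = \frac{142 - 1295}{5269} - \frac{11494}{14923} = \left(142 - 1295\right) \frac{1}{5269} - \frac{11494}{14923} = \left(-1153\right) \frac{1}{5269} - \frac{11494}{14923} = - \frac{1153}{5269} - \frac{11494}{14923} = - \frac{77768105}{78629287}$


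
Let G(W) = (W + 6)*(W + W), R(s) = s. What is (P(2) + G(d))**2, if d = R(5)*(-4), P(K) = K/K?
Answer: 314721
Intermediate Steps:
P(K) = 1
d = -20 (d = 5*(-4) = -20)
G(W) = 2*W*(6 + W) (G(W) = (6 + W)*(2*W) = 2*W*(6 + W))
(P(2) + G(d))**2 = (1 + 2*(-20)*(6 - 20))**2 = (1 + 2*(-20)*(-14))**2 = (1 + 560)**2 = 561**2 = 314721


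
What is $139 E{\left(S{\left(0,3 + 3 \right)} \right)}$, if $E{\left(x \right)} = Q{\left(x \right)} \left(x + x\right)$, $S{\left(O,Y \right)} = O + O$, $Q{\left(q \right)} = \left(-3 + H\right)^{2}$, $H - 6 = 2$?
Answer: $0$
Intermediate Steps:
$H = 8$ ($H = 6 + 2 = 8$)
$Q{\left(q \right)} = 25$ ($Q{\left(q \right)} = \left(-3 + 8\right)^{2} = 5^{2} = 25$)
$S{\left(O,Y \right)} = 2 O$
$E{\left(x \right)} = 50 x$ ($E{\left(x \right)} = 25 \left(x + x\right) = 25 \cdot 2 x = 50 x$)
$139 E{\left(S{\left(0,3 + 3 \right)} \right)} = 139 \cdot 50 \cdot 2 \cdot 0 = 139 \cdot 50 \cdot 0 = 139 \cdot 0 = 0$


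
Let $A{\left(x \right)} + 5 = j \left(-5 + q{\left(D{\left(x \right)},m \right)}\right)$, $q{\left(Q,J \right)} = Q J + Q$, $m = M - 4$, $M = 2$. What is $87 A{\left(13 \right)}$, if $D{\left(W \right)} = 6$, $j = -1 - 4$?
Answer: $4350$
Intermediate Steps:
$j = -5$
$m = -2$ ($m = 2 - 4 = -2$)
$q{\left(Q,J \right)} = Q + J Q$ ($q{\left(Q,J \right)} = J Q + Q = Q + J Q$)
$A{\left(x \right)} = 50$ ($A{\left(x \right)} = -5 - 5 \left(-5 + 6 \left(1 - 2\right)\right) = -5 - 5 \left(-5 + 6 \left(-1\right)\right) = -5 - 5 \left(-5 - 6\right) = -5 - -55 = -5 + 55 = 50$)
$87 A{\left(13 \right)} = 87 \cdot 50 = 4350$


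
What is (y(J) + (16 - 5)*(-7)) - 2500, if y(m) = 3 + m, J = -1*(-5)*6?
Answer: -2544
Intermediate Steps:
J = 30 (J = 5*6 = 30)
(y(J) + (16 - 5)*(-7)) - 2500 = ((3 + 30) + (16 - 5)*(-7)) - 2500 = (33 + 11*(-7)) - 2500 = (33 - 77) - 2500 = -44 - 2500 = -2544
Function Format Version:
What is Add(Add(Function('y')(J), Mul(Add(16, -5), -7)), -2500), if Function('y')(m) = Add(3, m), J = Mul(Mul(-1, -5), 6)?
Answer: -2544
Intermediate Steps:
J = 30 (J = Mul(5, 6) = 30)
Add(Add(Function('y')(J), Mul(Add(16, -5), -7)), -2500) = Add(Add(Add(3, 30), Mul(Add(16, -5), -7)), -2500) = Add(Add(33, Mul(11, -7)), -2500) = Add(Add(33, -77), -2500) = Add(-44, -2500) = -2544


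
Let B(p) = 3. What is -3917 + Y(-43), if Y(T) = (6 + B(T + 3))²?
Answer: -3836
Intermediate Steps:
Y(T) = 81 (Y(T) = (6 + 3)² = 9² = 81)
-3917 + Y(-43) = -3917 + 81 = -3836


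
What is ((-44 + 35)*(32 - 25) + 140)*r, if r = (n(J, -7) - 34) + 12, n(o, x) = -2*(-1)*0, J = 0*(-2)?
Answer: -1694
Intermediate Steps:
J = 0
n(o, x) = 0 (n(o, x) = 2*0 = 0)
r = -22 (r = (0 - 34) + 12 = -34 + 12 = -22)
((-44 + 35)*(32 - 25) + 140)*r = ((-44 + 35)*(32 - 25) + 140)*(-22) = (-9*7 + 140)*(-22) = (-63 + 140)*(-22) = 77*(-22) = -1694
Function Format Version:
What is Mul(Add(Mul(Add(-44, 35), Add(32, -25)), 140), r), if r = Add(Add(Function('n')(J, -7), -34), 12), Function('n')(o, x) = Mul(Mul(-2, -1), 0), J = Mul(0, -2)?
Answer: -1694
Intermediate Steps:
J = 0
Function('n')(o, x) = 0 (Function('n')(o, x) = Mul(2, 0) = 0)
r = -22 (r = Add(Add(0, -34), 12) = Add(-34, 12) = -22)
Mul(Add(Mul(Add(-44, 35), Add(32, -25)), 140), r) = Mul(Add(Mul(Add(-44, 35), Add(32, -25)), 140), -22) = Mul(Add(Mul(-9, 7), 140), -22) = Mul(Add(-63, 140), -22) = Mul(77, -22) = -1694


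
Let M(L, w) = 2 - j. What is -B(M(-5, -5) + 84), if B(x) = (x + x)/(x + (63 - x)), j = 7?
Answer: -158/63 ≈ -2.5079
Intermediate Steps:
M(L, w) = -5 (M(L, w) = 2 - 1*7 = 2 - 7 = -5)
B(x) = 2*x/63 (B(x) = (2*x)/63 = (2*x)*(1/63) = 2*x/63)
-B(M(-5, -5) + 84) = -2*(-5 + 84)/63 = -2*79/63 = -1*158/63 = -158/63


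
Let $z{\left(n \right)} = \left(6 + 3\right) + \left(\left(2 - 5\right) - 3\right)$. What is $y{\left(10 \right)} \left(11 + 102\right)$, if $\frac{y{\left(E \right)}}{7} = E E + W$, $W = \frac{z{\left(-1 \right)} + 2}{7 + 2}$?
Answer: $\frac{715855}{9} \approx 79540.0$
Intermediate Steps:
$z{\left(n \right)} = 3$ ($z{\left(n \right)} = 9 - 6 = 3$)
$W = \frac{5}{9}$ ($W = \frac{3 + 2}{7 + 2} = \frac{5}{9} \approx 0.55556$)
$y{\left(E \right)} = \frac{35}{9} + 7 E^{2}$ ($y{\left(E \right)} = 7 \left(E E + \frac{5}{9}\right) = 7 \left(E^{2} + \frac{5}{9}\right) = 7 \left(\frac{5}{9} + E^{2}\right) = \frac{35}{9} + 7 E^{2}$)
$y{\left(10 \right)} \left(11 + 102\right) = \left(\frac{35}{9} + 7 \cdot 10^{2}\right) \left(11 + 102\right) = \left(\frac{35}{9} + 7 \cdot 100\right) 113 = \left(\frac{35}{9} + 700\right) 113 = \frac{6335}{9} \cdot 113 = \frac{715855}{9}$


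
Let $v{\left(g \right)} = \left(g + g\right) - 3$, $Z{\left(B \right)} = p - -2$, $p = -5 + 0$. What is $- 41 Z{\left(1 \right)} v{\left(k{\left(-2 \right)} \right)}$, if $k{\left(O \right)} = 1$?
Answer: $-123$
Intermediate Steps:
$p = -5$
$Z{\left(B \right)} = -3$ ($Z{\left(B \right)} = -5 - -2 = -5 + 2 = -3$)
$v{\left(g \right)} = -3 + 2 g$ ($v{\left(g \right)} = 2 g - 3 = -3 + 2 g$)
$- 41 Z{\left(1 \right)} v{\left(k{\left(-2 \right)} \right)} = \left(-41\right) \left(-3\right) \left(-3 + 2 \cdot 1\right) = 123 \left(-3 + 2\right) = 123 \left(-1\right) = -123$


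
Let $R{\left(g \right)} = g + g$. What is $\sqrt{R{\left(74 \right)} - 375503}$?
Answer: $i \sqrt{375355} \approx 612.66 i$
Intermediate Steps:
$R{\left(g \right)} = 2 g$
$\sqrt{R{\left(74 \right)} - 375503} = \sqrt{2 \cdot 74 - 375503} = \sqrt{148 - 375503} = \sqrt{-375355} = i \sqrt{375355}$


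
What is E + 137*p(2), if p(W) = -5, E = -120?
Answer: -805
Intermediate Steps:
E + 137*p(2) = -120 + 137*(-5) = -120 - 685 = -805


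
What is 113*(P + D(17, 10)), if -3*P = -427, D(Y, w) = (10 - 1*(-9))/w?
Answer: 488951/30 ≈ 16298.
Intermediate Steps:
D(Y, w) = 19/w (D(Y, w) = (10 + 9)/w = 19/w)
P = 427/3 (P = -⅓*(-427) = 427/3 ≈ 142.33)
113*(P + D(17, 10)) = 113*(427/3 + 19/10) = 113*(4327/30) = 488951/30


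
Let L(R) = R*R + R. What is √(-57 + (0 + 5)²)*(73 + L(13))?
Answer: 1020*I*√2 ≈ 1442.5*I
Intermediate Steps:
L(R) = R + R² (L(R) = R² + R = R + R²)
√(-57 + (0 + 5)²)*(73 + L(13)) = √(-57 + (0 + 5)²)*(73 + 13*(1 + 13)) = √(-57 + 5²)*(73 + 13*14) = √(-57 + 25)*(73 + 182) = √(-32)*255 = (4*I*√2)*255 = 1020*I*√2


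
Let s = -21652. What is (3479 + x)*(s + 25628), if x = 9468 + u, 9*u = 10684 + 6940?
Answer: 533368472/9 ≈ 5.9263e+7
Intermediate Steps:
u = 17624/9 (u = (10684 + 6940)/9 = (⅑)*17624 = 17624/9 ≈ 1958.2)
x = 102836/9 (x = 9468 + 17624/9 = 102836/9 ≈ 11426.)
(3479 + x)*(s + 25628) = (3479 + 102836/9)*(-21652 + 25628) = (134147/9)*3976 = 533368472/9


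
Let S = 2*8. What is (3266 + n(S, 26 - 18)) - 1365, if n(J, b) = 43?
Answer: 1944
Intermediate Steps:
S = 16
(3266 + n(S, 26 - 18)) - 1365 = (3266 + 43) - 1365 = 3309 - 1365 = 1944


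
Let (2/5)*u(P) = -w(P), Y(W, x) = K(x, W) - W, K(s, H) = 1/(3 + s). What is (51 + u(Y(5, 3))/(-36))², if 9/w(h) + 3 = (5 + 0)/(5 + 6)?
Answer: 129254161/50176 ≈ 2576.0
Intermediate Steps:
w(h) = -99/28 (w(h) = 9/(-3 + (5 + 0)/(5 + 6)) = 9/(-3 + 5/11) = 9/(-28/11) = 9*(-11/28) = -99/28)
Y(W, x) = 1/(3 + x) - W
u(P) = 495/56 (u(P) = 5*(-1*(-99/28))/2 = (5/2)*(99/28) = 495/56)
(51 + u(Y(5, 3))/(-36))² = (51 + (495/56)/(-36))² = (51 + (495/56)*(-1/36))² = (51 - 55/224)² = (11369/224)² = 129254161/50176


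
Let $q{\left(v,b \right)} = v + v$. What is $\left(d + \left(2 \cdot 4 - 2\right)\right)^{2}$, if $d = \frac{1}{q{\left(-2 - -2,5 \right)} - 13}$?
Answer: $\frac{5929}{169} \approx 35.083$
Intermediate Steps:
$q{\left(v,b \right)} = 2 v$
$d = - \frac{1}{13}$ ($d = \frac{1}{2 \left(-2 - -2\right) - 13} = \frac{1}{2 \left(-2 + 2\right) - 13} = \frac{1}{2 \cdot 0 - 13} = \frac{1}{0 - 13} = \frac{1}{-13} = - \frac{1}{13} \approx -0.076923$)
$\left(d + \left(2 \cdot 4 - 2\right)\right)^{2} = \left(- \frac{1}{13} + \left(2 \cdot 4 - 2\right)\right)^{2} = \left(- \frac{1}{13} + \left(8 - 2\right)\right)^{2} = \left(- \frac{1}{13} + 6\right)^{2} = \left(\frac{77}{13}\right)^{2} = \frac{5929}{169}$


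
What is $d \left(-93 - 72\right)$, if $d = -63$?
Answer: $10395$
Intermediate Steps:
$d \left(-93 - 72\right) = - 63 \left(-93 - 72\right) = \left(-63\right) \left(-165\right) = 10395$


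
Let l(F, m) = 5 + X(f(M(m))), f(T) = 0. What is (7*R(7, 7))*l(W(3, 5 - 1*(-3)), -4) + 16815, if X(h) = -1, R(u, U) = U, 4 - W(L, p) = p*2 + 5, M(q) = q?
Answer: 17011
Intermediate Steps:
W(L, p) = -1 - 2*p (W(L, p) = 4 - (p*2 + 5) = 4 - (2*p + 5) = 4 - (5 + 2*p) = 4 + (-5 - 2*p) = -1 - 2*p)
l(F, m) = 4 (l(F, m) = 5 - 1 = 4)
(7*R(7, 7))*l(W(3, 5 - 1*(-3)), -4) + 16815 = (7*7)*4 + 16815 = 49*4 + 16815 = 196 + 16815 = 17011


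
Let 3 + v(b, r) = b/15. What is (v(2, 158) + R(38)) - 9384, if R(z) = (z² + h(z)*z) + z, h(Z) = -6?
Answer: -121993/15 ≈ -8132.9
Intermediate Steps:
v(b, r) = -3 + b/15
R(z) = z² - 5*z (R(z) = (z² - 6*z) + z = z² - 5*z)
(v(2, 158) + R(38)) - 9384 = ((-3 + (1/15)*2) + 38*(-5 + 38)) - 9384 = ((-3 + 2/15) + 38*33) - 9384 = (-43/15 + 1254) - 9384 = 18767/15 - 9384 = -121993/15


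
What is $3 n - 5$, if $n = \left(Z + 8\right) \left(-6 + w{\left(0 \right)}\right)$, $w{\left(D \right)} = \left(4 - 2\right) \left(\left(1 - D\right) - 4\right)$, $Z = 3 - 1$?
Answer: $-365$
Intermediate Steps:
$Z = 2$
$w{\left(D \right)} = -6 - 2 D$ ($w{\left(D \right)} = 2 \left(-3 - D\right) = -6 - 2 D$)
$n = -120$ ($n = \left(2 + 8\right) \left(-6 - 6\right) = 10 \left(-6 + \left(-6 + 0\right)\right) = 10 \left(-6 - 6\right) = 10 \left(-12\right) = -120$)
$3 n - 5 = 3 \left(-120\right) - 5 = -360 - 5 = -365$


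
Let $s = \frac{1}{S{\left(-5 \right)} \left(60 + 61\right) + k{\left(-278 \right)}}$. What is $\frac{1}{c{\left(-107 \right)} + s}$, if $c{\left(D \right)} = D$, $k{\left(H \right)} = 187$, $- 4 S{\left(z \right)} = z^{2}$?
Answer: $- \frac{2277}{243643} \approx -0.0093456$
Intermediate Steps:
$S{\left(z \right)} = - \frac{z^{2}}{4}$
$s = - \frac{4}{2277}$ ($s = \frac{1}{- \frac{\left(-5\right)^{2}}{4} \left(60 + 61\right) + 187} = \frac{1}{\left(- \frac{1}{4}\right) 25 \cdot 121 + 187} = \frac{1}{\left(- \frac{25}{4}\right) 121 + 187} = \frac{1}{- \frac{3025}{4} + 187} = \frac{1}{- \frac{2277}{4}} = - \frac{4}{2277} \approx -0.0017567$)
$\frac{1}{c{\left(-107 \right)} + s} = \frac{1}{-107 - \frac{4}{2277}} = \frac{1}{- \frac{243643}{2277}} = - \frac{2277}{243643}$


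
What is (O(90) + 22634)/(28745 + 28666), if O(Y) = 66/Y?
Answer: 339521/861165 ≈ 0.39426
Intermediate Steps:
(O(90) + 22634)/(28745 + 28666) = (66/90 + 22634)/(28745 + 28666) = (66*(1/90) + 22634)/57411 = (11/15 + 22634)*(1/57411) = (339521/15)*(1/57411) = 339521/861165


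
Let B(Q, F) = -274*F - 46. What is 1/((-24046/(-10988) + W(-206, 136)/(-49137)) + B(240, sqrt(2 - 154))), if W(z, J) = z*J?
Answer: -3151337017463094174/831783792670770117113257 + 39936972929474210832*I*sqrt(38)/831783792670770117113257 ≈ -3.7886e-6 + 0.00029598*I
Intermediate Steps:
W(z, J) = J*z
B(Q, F) = -46 - 274*F
1/((-24046/(-10988) + W(-206, 136)/(-49137)) + B(240, sqrt(2 - 154))) = 1/((-24046/(-10988) + (136*(-206))/(-49137)) + (-46 - 274*sqrt(2 - 154))) = 1/((-24046*(-1/10988) - 28016*(-1/49137)) + (-46 - 548*I*sqrt(38))) = 1/((12023/5494 + 28016/49137) + (-46 - 548*I*sqrt(38))) = 1/(744694055/269958678 + (-46 - 548*I*sqrt(38))) = 1/(-11673405133/269958678 - 548*I*sqrt(38))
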